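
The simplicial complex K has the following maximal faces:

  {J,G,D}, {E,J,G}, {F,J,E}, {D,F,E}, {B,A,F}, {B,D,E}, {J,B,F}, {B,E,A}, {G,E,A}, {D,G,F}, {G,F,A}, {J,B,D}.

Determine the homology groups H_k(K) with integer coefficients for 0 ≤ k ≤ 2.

H_0 = Z,  H_1 = Z/2,  H_2 = 0.

K has 7 vertices, 18 edges, 12 triangles.
rank ∂_0 = 0, rank ∂_1 = 6 ⇒ b_0 = 7 − 0 − 6 = 1; all invariant factors of ∂_1 are 1 so no torsion. So H_0 = Z.
rank ∂_1 = 6, rank ∂_2 = 12 ⇒ b_1 = 18 − 6 − 12 = 0; ∂_2 has invariant factor(s) [2] giving torsion. So H_1 = Z/2.
rank ∂_2 = 12, rank ∂_3 = 0 ⇒ b_2 = 12 − 12 − 0 = 0. So H_2 = 0.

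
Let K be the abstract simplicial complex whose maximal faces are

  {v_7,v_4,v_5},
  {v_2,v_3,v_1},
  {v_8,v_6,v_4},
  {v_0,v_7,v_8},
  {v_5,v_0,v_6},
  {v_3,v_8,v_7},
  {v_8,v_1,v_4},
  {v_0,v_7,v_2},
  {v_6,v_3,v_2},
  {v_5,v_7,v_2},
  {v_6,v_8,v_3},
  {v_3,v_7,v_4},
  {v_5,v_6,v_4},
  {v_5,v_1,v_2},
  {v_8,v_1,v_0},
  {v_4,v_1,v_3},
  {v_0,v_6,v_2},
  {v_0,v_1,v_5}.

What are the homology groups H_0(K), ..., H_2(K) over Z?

H_0 ≅ Z,  H_1 ≅ Z ⊕ Z_2,  H_2 = 0.

We work with the vertex ordering v_0 < v_1 < v_2 < v_3 < v_4 < v_5 < v_6 < v_7 < v_8. The simplices of K, each written with vertices in increasing order, are:

  0-simplices (9): [v_0], [v_1], [v_2], [v_3], [v_4], [v_5], [v_6], [v_7], [v_8]
  1-simplices (27): (27 of them)
  2-simplices (18): (18 of them)

Hence C_0 ≅ Z^9, C_1 ≅ Z^27, C_2 ≅ Z^18.

The boundary map ∂_1: C_1 → C_0 maps an edge to its endpoints' difference, ∂[p,q] = q − p. For instance
  ∂[v_4,v_5] = [v_5] − [v_4].
This gives a 9×27 integer matrix of rank 8; reducing to Smith normal form yields diagonal entries (1,1,1,1,1,1,1,1).

The boundary map ∂_2: C_2 → C_1 sends each 2-simplex [p,q,r] to [q,r] − [p,r] + [p,q]. For instance
  ∂[v_1,v_4,v_8] = [v_4,v_8] − [v_1,v_8] + [v_1,v_4],
  ∂[v_1,v_3,v_4] = [v_3,v_4] − [v_1,v_4] + [v_1,v_3].
The 27×18 boundary matrix has rank 18 and Smith normal form diag(1,1,1,1,1,1,1,1,1,1,1,1,1,1,1,1,1,2).

Now H_k = ker ∂_k / im ∂_{k+1}, so:

  H_0: rank C_0 − rank ∂_1 = 9 − 8 = 1, and the invariant factors of ∂_1 are all 1, so H_0 = Z.
  H_1: rank ker ∂_1 − rank ∂_2 = (27 − 8) − 18 = 1, and ∂_2 has invariant factor 2 > 1, so H_1 = Z ⊕ Z_2.
  H_2: rank ker ∂_2 − rank ∂_3 = (18 − 18) − 0 = 0, and there is no ∂_3, so H_2 = 0.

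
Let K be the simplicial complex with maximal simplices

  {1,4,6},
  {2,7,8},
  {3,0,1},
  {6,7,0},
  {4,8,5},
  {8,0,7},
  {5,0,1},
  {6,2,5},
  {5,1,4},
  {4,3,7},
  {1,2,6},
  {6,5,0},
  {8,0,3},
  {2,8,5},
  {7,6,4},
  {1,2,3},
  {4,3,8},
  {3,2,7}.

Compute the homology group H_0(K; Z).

H_0 = Z.

Fix the vertex order 0 < 1 < 2 < 3 < 4 < 5 < 6 < 7 < 8 and write every simplex with vertices in increasing order. Then dim K = 2 and the simplices of K are:

  0-simplices (9): [0], [1], [2], [3], [4], [5], [6], [7], [8]
  1-simplices (27): (27 of them)
  2-simplices (18): [0,1,3], [0,1,5], [0,3,8], [0,5,6], [0,6,7], [0,7,8], [1,2,3], [1,2,6], [1,4,5], [1,4,6], [2,3,7], [2,5,6], [2,5,8], [2,7,8], [3,4,7], [3,4,8], [4,5,8], [4,6,7]

Hence C_0 ≅ Z^9, C_1 ≅ Z^27, C_2 ≅ Z^18.

∂_1: C_1 → C_0 is given by ∂[p,q] = [q] − [p]. For instance
  ∂[0,3] = [3] − [0].
This gives a 9×27 integer matrix of rank 8; reducing to Smith normal form yields diagonal entries (1,1,1,1,1,1,1,1).

∂_2: C_2 → C_1 maps a triangle to the signed sum of its edges. For instance
  ∂[2,5,8] = [5,8] − [2,8] + [2,5],
  ∂[0,1,5] = [1,5] − [0,5] + [0,1].
The resulting 27×18 matrix has rank 18, and its Smith normal form has invariant factors (1,1,1,1,1,1,1,1,1,1,1,1,1,1,1,1,1,2).

Computing H_k = (kernel of ∂_k) / (image of ∂_{k+1}):

  H_0: rank C_0 − rank ∂_1 = 9 − 8 = 1, and the invariant factors of ∂_1 are all 1, so H_0 ≅ Z.

(K is a triangulation of the Klein bottle.)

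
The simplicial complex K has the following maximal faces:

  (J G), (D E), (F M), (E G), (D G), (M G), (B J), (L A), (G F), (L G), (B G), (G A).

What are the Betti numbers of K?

b_0 = 1, b_1 = 4.

Order the vertices as A < B < D < E < F < G < J < L < M. Listing each simplex with vertices in this order, K has dimension 1 with simplices:

  0-simplices (9): A, B, D, E, F, G, J, L, M
  1-simplices (12): AG, AL, BG, BJ, DE, DG, EG, FG, FM, GJ, GL, GM

so the chain groups are C_0 ≅ Z^9, C_1 ≅ Z^12.

Boundary ∂_1: C_1 → C_0 is given by ∂[p,q] = [q] − [p].
As a 9×12 matrix over Z this has rank 8, with invariant factors (1,1,1,1,1,1,1,1).

Computing H_k = (kernel of ∂_k) / (image of ∂_{k+1}):

  H_0: rank C_0 − rank ∂_1 = 9 − 8 = 1, and the invariant factors of ∂_1 are all 1, so H_0 = Z.
  H_1: rank ker ∂_1 − rank ∂_2 = (12 − 8) − 0 = 4, and there is no ∂_2, so H_1 = Z^4.

Hence the Betti numbers are b_0 = 1, b_1 = 4.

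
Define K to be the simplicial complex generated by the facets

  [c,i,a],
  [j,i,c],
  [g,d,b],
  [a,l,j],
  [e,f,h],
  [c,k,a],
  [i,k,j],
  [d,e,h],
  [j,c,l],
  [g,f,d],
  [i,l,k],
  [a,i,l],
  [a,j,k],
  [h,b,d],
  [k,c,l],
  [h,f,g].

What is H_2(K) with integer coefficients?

H_2 = 0.

Order the vertices as a < b < c < d < e < f < g < h < i < j < k < l. Listing each simplex with vertices in this order, K has dimension 2 with simplices:

  0-simplices (12): a, b, c, d, e, f, g, h, i, j, k, l
  1-simplices (27): ac, ai, aj, ak, al, bd, bg, bh, ci, cj, ck, cl, de, df, dg, dh, ef, eh, fg, fh, gh, ij, ik, il, jk, jl, kl
  2-simplices (16): aci, ack, ail, ajk, ajl, bdg, bdh, cij, cjl, ckl, deh, dfg, efh, fgh, ijk, ikl

so the chain groups are C_0 ≅ Z^12, C_1 ≅ Z^27, C_2 ≅ Z^16.

Boundary ∂_1: C_1 → C_0 maps an edge to its endpoints' difference, ∂[p,q] = q − p. For instance
  ∂dh = h − d.
As a 12×27 matrix over Z this has rank 10, with invariant factors (1,1,1,1,1,1,1,1,1,1).

Boundary ∂_2: C_2 → C_1 maps a triangle to the signed sum of its edges. For instance
  ∂ajl = jl − al + aj,
  ∂fgh = gh − fh + fg.
This gives a 27×16 integer matrix of rank 16; reducing to Smith normal form yields diagonal entries (1,1,1,1,1,1,1,1,1,1,1,1,1,1,1,2).

Now H_k = ker ∂_k / im ∂_{k+1}, so:

  H_2: rank ker ∂_2 − rank ∂_3 = (16 − 16) − 0 = 0, and there is no ∂_3, so H_2 ≅ 0.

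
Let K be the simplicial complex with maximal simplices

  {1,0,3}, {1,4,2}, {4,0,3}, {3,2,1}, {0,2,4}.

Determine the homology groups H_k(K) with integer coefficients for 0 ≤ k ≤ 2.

H_0 ≅ Z,  H_1 ≅ Z,  H_2 = 0.

Take the total order 0 < 1 < 2 < 3 < 4 on the vertex set. Then K (dimension 2) consists of the simplices:

  0-simplices (5): [0], [1], [2], [3], [4]
  1-simplices (10): [0,1], [0,2], [0,3], [0,4], [1,2], [1,3], [1,4], [2,3], [2,4], [3,4]
  2-simplices (5): [0,1,3], [0,2,4], [0,3,4], [1,2,3], [1,2,4]

so the chain groups are C_0 ≅ Z^5, C_1 ≅ Z^10, C_2 ≅ Z^5.

The boundary map ∂_1: C_1 → C_0 is given by ∂[p,q] = [q] − [p]. For instance
  ∂[0,1] = [1] − [0].
This gives a 5×10 integer matrix of rank 4; reducing to Smith normal form yields diagonal entries (1,1,1,1).

The boundary map ∂_2: C_2 → C_1 maps a triangle to the signed sum of its edges. For instance
  ∂[0,2,4] = [2,4] − [0,4] + [0,2],
  ∂[1,2,4] = [2,4] − [1,4] + [1,2].
This gives a 10×5 integer matrix of rank 5; reducing to Smith normal form yields diagonal entries (1,1,1,1,1).

From H_k ≅ ker(∂_k) / im(∂_{k+1}) we obtain:

  H_0: rank C_0 − rank ∂_1 = 5 − 4 = 1, and the invariant factors of ∂_1 are all 1, so H_0 = Z.
  H_1: rank ker ∂_1 − rank ∂_2 = (10 − 4) − 5 = 1, and the invariant factors of ∂_2 are all 1, so H_1 = Z.
  H_2: rank ker ∂_2 − rank ∂_3 = (5 − 5) − 0 = 0, and there is no ∂_3, so H_2 = 0.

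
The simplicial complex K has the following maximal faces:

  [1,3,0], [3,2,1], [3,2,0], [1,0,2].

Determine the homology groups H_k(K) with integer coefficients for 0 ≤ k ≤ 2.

Take the total order 0 < 1 < 2 < 3 on the vertex set. Then K (dimension 2) consists of the simplices:

  0-simplices (4): [0], [1], [2], [3]
  1-simplices (6): [0,1], [0,2], [0,3], [1,2], [1,3], [2,3]
  2-simplices (4): [0,1,2], [0,1,3], [0,2,3], [1,2,3]

Hence C_0 ≅ Z^4, C_1 ≅ Z^6, C_2 ≅ Z^4.

∂_1: C_1 → C_0 is given by ∂[p,q] = [q] − [p]. For instance
  ∂[1,2] = [2] − [1].
The resulting 4×6 matrix has rank 3, and its Smith normal form has invariant factors (1,1,1).

Boundary ∂_2: C_2 → C_1 maps a triangle to the signed sum of its edges. For instance
  ∂[0,1,3] = [1,3] − [0,3] + [0,1],
  ∂[0,1,2] = [1,2] − [0,2] + [0,1].
This gives a 6×4 integer matrix of rank 3; reducing to Smith normal form yields diagonal entries (1,1,1).

Computing H_k = (kernel of ∂_k) / (image of ∂_{k+1}):

  H_0: rank C_0 − rank ∂_1 = 4 − 3 = 1, and the invariant factors of ∂_1 are all 1, so H_0 ≅ Z.
  H_1: rank ker ∂_1 − rank ∂_2 = (6 − 3) − 3 = 0, and the invariant factors of ∂_2 are all 1, so H_1 ≅ 0.
  H_2: rank ker ∂_2 − rank ∂_3 = (4 − 3) − 0 = 1, and there is no ∂_3, so H_2 ≅ Z.

(K is a triangulation of the 2-sphere S^2.)

H_0 = Z,  H_1 = 0,  H_2 = Z.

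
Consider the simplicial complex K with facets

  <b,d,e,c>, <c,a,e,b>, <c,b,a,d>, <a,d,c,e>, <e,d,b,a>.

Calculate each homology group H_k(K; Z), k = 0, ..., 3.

Order the vertices as a < b < c < d < e. Listing each simplex with vertices in this order, K has dimension 3 with simplices:

  0-simplices (5): a, b, c, d, e
  1-simplices (10): ab, ac, ad, ae, bc, bd, be, cd, ce, de
  2-simplices (10): abc, abd, abe, acd, ace, ade, bcd, bce, bde, cde
  3-simplices (5): abcd, abce, abde, acde, bcde

so the chain groups are C_0 ≅ Z^5, C_1 ≅ Z^10, C_2 ≅ Z^10, C_3 ≅ Z^5.

∂_1: C_1 → C_0 sends each edge [p,q] (with p < q) to q − p. For instance
  ∂cd = d − c.
The 5×10 boundary matrix has rank 4 and Smith normal form diag(1,1,1,1).

Boundary ∂_2: C_2 → C_1 maps a triangle to the signed sum of its edges. For instance
  ∂ace = ce − ae + ac,
  ∂ade = de − ae + ad.
As a 10×10 matrix over Z this has rank 6, with invariant factors (1,1,1,1,1,1).

Boundary ∂_3: C_3 → C_2 sends each 3-simplex σ to the alternating sum Σ_i (−1)^i (σ with its i-th vertex removed). For instance
  ∂abcd = bcd − acd + abd − abc,
  ∂bcde = cde − bde + bce − bcd.
This gives a 10×5 integer matrix of rank 4; reducing to Smith normal form yields diagonal entries (1,1,1,1).

Computing H_k = (kernel of ∂_k) / (image of ∂_{k+1}):

  H_0: rank C_0 − rank ∂_1 = 5 − 4 = 1, and the invariant factors of ∂_1 are all 1, so H_0 ≅ Z.
  H_1: rank ker ∂_1 − rank ∂_2 = (10 − 4) − 6 = 0, and the invariant factors of ∂_2 are all 1, so H_1 ≅ 0.
  H_2: rank ker ∂_2 − rank ∂_3 = (10 − 6) − 4 = 0, and the invariant factors of ∂_3 are all 1, so H_2 ≅ 0.
  H_3: rank ker ∂_3 − rank ∂_4 = (5 − 4) − 0 = 1, and there is no ∂_4, so H_3 ≅ Z.

H_0 ≅ Z,  H_1 = 0,  H_2 = 0,  H_3 ≅ Z.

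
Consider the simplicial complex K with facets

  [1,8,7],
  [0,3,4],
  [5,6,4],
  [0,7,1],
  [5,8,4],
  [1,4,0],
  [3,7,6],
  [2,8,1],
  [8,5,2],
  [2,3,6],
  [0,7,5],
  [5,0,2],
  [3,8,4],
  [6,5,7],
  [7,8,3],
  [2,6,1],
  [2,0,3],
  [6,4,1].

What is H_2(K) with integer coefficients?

Order the vertices as 0 < 1 < 2 < 3 < 4 < 5 < 6 < 7 < 8. Listing each simplex with vertices in this order, K has dimension 2 with simplices:

  0-simplices (9): [0], [1], [2], [3], [4], [5], [6], [7], [8]
  1-simplices (27): (27 of them)
  2-simplices (18): [0,1,4], [0,1,7], [0,2,3], [0,2,5], [0,3,4], [0,5,7], [1,2,6], [1,2,8], [1,4,6], [1,7,8], [2,3,6], [2,5,8], [3,4,8], [3,6,7], [3,7,8], [4,5,6], [4,5,8], [5,6,7]

giving chain groups C_0 ≅ Z^9, C_1 ≅ Z^27, C_2 ≅ Z^18.

Boundary ∂_1: C_1 → C_0 maps an edge to its endpoints' difference, ∂[p,q] = q − p. For instance
  ∂[0,4] = [4] − [0].
This gives a 9×27 integer matrix of rank 8; reducing to Smith normal form yields diagonal entries (1,1,1,1,1,1,1,1).

Boundary ∂_2: C_2 → C_1 sends each 2-simplex [p,q,r] to [q,r] − [p,r] + [p,q]. For instance
  ∂[2,5,8] = [5,8] − [2,8] + [2,5],
  ∂[0,1,7] = [1,7] − [0,7] + [0,1].
The resulting 27×18 matrix has rank 17, and its Smith normal form has invariant factors (1,1,1,1,1,1,1,1,1,1,1,1,1,1,1,1,1).

From H_k ≅ ker(∂_k) / im(∂_{k+1}) we obtain:

  H_2: rank ker ∂_2 − rank ∂_3 = (18 − 17) − 0 = 1, and there is no ∂_3, so H_2 = Z.

H_2 ≅ Z.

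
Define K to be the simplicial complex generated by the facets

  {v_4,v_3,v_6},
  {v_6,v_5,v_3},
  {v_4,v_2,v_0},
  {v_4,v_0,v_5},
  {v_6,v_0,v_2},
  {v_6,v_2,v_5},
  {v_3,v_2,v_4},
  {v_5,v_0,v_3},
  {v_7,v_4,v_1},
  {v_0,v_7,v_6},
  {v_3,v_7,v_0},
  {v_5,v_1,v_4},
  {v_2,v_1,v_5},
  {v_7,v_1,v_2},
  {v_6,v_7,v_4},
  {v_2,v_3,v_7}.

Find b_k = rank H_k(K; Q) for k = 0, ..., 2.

Fix the vertex order v_0 < v_1 < v_2 < v_3 < v_4 < v_5 < v_6 < v_7 and write every simplex with vertices in increasing order. Then dim K = 2 and the simplices of K are:

  0-simplices (8): [v_0], [v_1], [v_2], [v_3], [v_4], [v_5], [v_6], [v_7]
  1-simplices (24): (24 of them)
  2-simplices (16): (16 of them)

Hence C_0 ≅ Z^8, C_1 ≅ Z^24, C_2 ≅ Z^16.

∂_1: C_1 → C_0 is given by ∂[p,q] = [q] − [p]. For instance
  ∂[v_2,v_5] = [v_5] − [v_2].
The resulting 8×24 matrix has rank 7, and its Smith normal form has invariant factors (1,1,1,1,1,1,1).

Boundary ∂_2: C_2 → C_1 maps a triangle to the signed sum of its edges. For instance
  ∂[v_0,v_2,v_4] = [v_2,v_4] − [v_0,v_4] + [v_0,v_2],
  ∂[v_1,v_2,v_5] = [v_2,v_5] − [v_1,v_5] + [v_1,v_2].
The 24×16 boundary matrix has rank 15 and Smith normal form diag(1,1,1,1,1,1,1,1,1,1,1,1,1,1,1).

Now H_k = ker ∂_k / im ∂_{k+1}, so:

  H_0: rank C_0 − rank ∂_1 = 8 − 7 = 1, and the invariant factors of ∂_1 are all 1, so H_0 ≅ Z.
  H_1: rank ker ∂_1 − rank ∂_2 = (24 − 7) − 15 = 2, and the invariant factors of ∂_2 are all 1, so H_1 ≅ Z^2.
  H_2: rank ker ∂_2 − rank ∂_3 = (16 − 15) − 0 = 1, and there is no ∂_3, so H_2 ≅ Z.

Hence the Betti numbers are b_0 = 1, b_1 = 2, b_2 = 1.

b_0 = 1, b_1 = 2, b_2 = 1.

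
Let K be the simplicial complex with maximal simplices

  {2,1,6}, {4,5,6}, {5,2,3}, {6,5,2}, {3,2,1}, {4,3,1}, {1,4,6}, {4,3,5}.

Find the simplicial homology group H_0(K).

Take the total order 1 < 2 < 3 < 4 < 5 < 6 on the vertex set. Then K (dimension 2) consists of the simplices:

  0-simplices (6): [1], [2], [3], [4], [5], [6]
  1-simplices (12): [1,2], [1,3], [1,4], [1,6], [2,3], [2,5], [2,6], [3,4], [3,5], [4,5], [4,6], [5,6]
  2-simplices (8): [1,2,3], [1,2,6], [1,3,4], [1,4,6], [2,3,5], [2,5,6], [3,4,5], [4,5,6]

so the chain groups are C_0 ≅ Z^6, C_1 ≅ Z^12, C_2 ≅ Z^8.

The boundary map ∂_1: C_1 → C_0 is given by ∂[p,q] = [q] − [p].
The 6×12 boundary matrix has rank 5 and Smith normal form diag(1,1,1,1,1).

Boundary ∂_2: C_2 → C_1 acts by ∂[p,q,r] = [q,r] − [p,r] + [p,q]. For instance
  ∂[2,5,6] = [5,6] − [2,6] + [2,5],
  ∂[1,3,4] = [3,4] − [1,4] + [1,3].
This gives a 12×8 integer matrix of rank 7; reducing to Smith normal form yields diagonal entries (1,1,1,1,1,1,1).

Computing H_k = (kernel of ∂_k) / (image of ∂_{k+1}):

  H_0: rank C_0 − rank ∂_1 = 6 − 5 = 1, and the invariant factors of ∂_1 are all 1, so H_0 ≅ Z.

(K is a triangulation of the 2-sphere S^2.)

H_0 = Z.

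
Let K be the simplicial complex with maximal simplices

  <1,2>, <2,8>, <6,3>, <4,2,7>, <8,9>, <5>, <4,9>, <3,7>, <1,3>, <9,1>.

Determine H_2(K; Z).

H_2 ≅ 0.

We work with the vertex ordering 1 < 2 < 3 < 4 < 5 < 6 < 7 < 8 < 9. The simplices of K, each written with vertices in increasing order, are:

  0-simplices (9): [1], [2], [3], [4], [5], [6], [7], [8], [9]
  1-simplices (11): [1,2], [1,3], [1,9], [2,4], [2,7], [2,8], [3,6], [3,7], [4,7], [4,9], [8,9]
  2-simplices (1): [2,4,7]

giving chain groups C_0 ≅ Z^9, C_1 ≅ Z^11, C_2 ≅ Z^1.

Boundary ∂_1: C_1 → C_0 maps an edge to its endpoints' difference, ∂[p,q] = q − p. For instance
  ∂[1,3] = [3] − [1].
This gives a 9×11 integer matrix of rank 7; reducing to Smith normal form yields diagonal entries (1,1,1,1,1,1,1).

Boundary ∂_2: C_2 → C_1 sends each 2-simplex [p,q,r] to [q,r] − [p,r] + [p,q]. For instance
  ∂[2,4,7] = [4,7] − [2,7] + [2,4].
The 11×1 boundary matrix has rank 1 and Smith normal form diag(1).

From H_k ≅ ker(∂_k) / im(∂_{k+1}) we obtain:

  H_2: rank ker ∂_2 − rank ∂_3 = (1 − 1) − 0 = 0, and there is no ∂_3, so H_2 = 0.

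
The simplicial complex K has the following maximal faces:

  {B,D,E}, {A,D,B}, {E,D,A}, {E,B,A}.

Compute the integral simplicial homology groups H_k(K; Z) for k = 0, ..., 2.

Take the total order A < B < D < E on the vertex set. Then K (dimension 2) consists of the simplices:

  0-simplices (4): A, B, D, E
  1-simplices (6): AB, AD, AE, BD, BE, DE
  2-simplices (4): ABD, ABE, ADE, BDE

giving chain groups C_0 ≅ Z^4, C_1 ≅ Z^6, C_2 ≅ Z^4.

∂_1: C_1 → C_0 is given by ∂[p,q] = [q] − [p]. For instance
  ∂BD = D − B.
The 4×6 boundary matrix has rank 3 and Smith normal form diag(1,1,1).

∂_2: C_2 → C_1 acts by ∂[p,q,r] = [q,r] − [p,r] + [p,q]. For instance
  ∂ABE = BE − AE + AB,
  ∂ADE = DE − AE + AD.
The resulting 6×4 matrix has rank 3, and its Smith normal form has invariant factors (1,1,1).

Now H_k = ker ∂_k / im ∂_{k+1}, so:

  H_0: rank C_0 − rank ∂_1 = 4 − 3 = 1, and the invariant factors of ∂_1 are all 1, so H_0 = Z.
  H_1: rank ker ∂_1 − rank ∂_2 = (6 − 3) − 3 = 0, and the invariant factors of ∂_2 are all 1, so H_1 = 0.
  H_2: rank ker ∂_2 − rank ∂_3 = (4 − 3) − 0 = 1, and there is no ∂_3, so H_2 = Z.

H_0 ≅ Z,  H_1 = 0,  H_2 ≅ Z.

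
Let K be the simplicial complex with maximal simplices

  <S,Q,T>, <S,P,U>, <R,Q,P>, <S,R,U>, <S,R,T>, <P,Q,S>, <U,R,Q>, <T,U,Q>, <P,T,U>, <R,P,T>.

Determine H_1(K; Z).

H_1 ≅ Z_2.

Take the total order P < Q < R < S < T < U on the vertex set. Then K (dimension 2) consists of the simplices:

  0-simplices (6): P, Q, R, S, T, U
  1-simplices (15): PQ, PR, PS, PT, PU, QR, QS, QT, QU, RS, RT, RU, ST, SU, TU
  2-simplices (10): PQR, PQS, PRT, PSU, PTU, QRU, QST, QTU, RST, RSU

giving chain groups C_0 ≅ Z^6, C_1 ≅ Z^15, C_2 ≅ Z^10.

The boundary map ∂_1: C_1 → C_0 sends each edge [p,q] (with p < q) to q − p.
The 6×15 boundary matrix has rank 5 and Smith normal form diag(1,1,1,1,1).

The boundary map ∂_2: C_2 → C_1 maps a triangle to the signed sum of its edges. For instance
  ∂PQS = QS − PS + PQ,
  ∂QRU = RU − QU + QR.
The resulting 15×10 matrix has rank 10, and its Smith normal form has invariant factors (1,1,1,1,1,1,1,1,1,2).

From H_k ≅ ker(∂_k) / im(∂_{k+1}) we obtain:

  H_1: rank ker ∂_1 − rank ∂_2 = (15 − 5) − 10 = 0, and ∂_2 has invariant factor 2 > 1, so H_1 = Z_2.

(K is a triangulation of the real projective plane RP^2.)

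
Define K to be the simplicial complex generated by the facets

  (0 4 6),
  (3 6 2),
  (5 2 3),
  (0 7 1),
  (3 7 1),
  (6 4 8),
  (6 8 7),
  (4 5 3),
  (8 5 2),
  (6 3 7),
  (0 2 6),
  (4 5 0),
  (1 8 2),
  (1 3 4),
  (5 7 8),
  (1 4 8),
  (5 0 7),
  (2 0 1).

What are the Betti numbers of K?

b_0 = 1, b_1 = 2, b_2 = 1.

Order the vertices as 0 < 1 < 2 < 3 < 4 < 5 < 6 < 7 < 8. Listing each simplex with vertices in this order, K has dimension 2 with simplices:

  0-simplices (9): [0], [1], [2], [3], [4], [5], [6], [7], [8]
  1-simplices (27): (27 of them)
  2-simplices (18): [0,1,2], [0,1,7], [0,2,6], [0,4,5], [0,4,6], [0,5,7], [1,2,8], [1,3,4], [1,3,7], [1,4,8], [2,3,5], [2,3,6], [2,5,8], [3,4,5], [3,6,7], [4,6,8], [5,7,8], [6,7,8]

so the chain groups are C_0 ≅ Z^9, C_1 ≅ Z^27, C_2 ≅ Z^18.

∂_1: C_1 → C_0 is given by ∂[p,q] = [q] − [p].
As a 9×27 matrix over Z this has rank 8, with invariant factors (1,1,1,1,1,1,1,1).

The boundary map ∂_2: C_2 → C_1 acts by ∂[p,q,r] = [q,r] − [p,r] + [p,q]. For instance
  ∂[0,1,2] = [1,2] − [0,2] + [0,1],
  ∂[0,2,6] = [2,6] − [0,6] + [0,2].
The resulting 27×18 matrix has rank 17, and its Smith normal form has invariant factors (1,1,1,1,1,1,1,1,1,1,1,1,1,1,1,1,1).

Reading off H_k = ker ∂_k / im ∂_{k+1}:

  H_0: rank C_0 − rank ∂_1 = 9 − 8 = 1, and the invariant factors of ∂_1 are all 1, so H_0 = Z.
  H_1: rank ker ∂_1 − rank ∂_2 = (27 − 8) − 17 = 2, and the invariant factors of ∂_2 are all 1, so H_1 = Z^2.
  H_2: rank ker ∂_2 − rank ∂_3 = (18 − 17) − 0 = 1, and there is no ∂_3, so H_2 = Z.

As a check, the Euler characteristic is 9 − 27 + 18 = 0, which agrees with 1 − 2 + 1 = 0.
(K is a triangulation of the torus T^2.)

Hence the Betti numbers are b_0 = 1, b_1 = 2, b_2 = 1.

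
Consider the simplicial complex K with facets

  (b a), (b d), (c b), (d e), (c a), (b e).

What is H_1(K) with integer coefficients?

H_1 = Z^2.

We work with the vertex ordering a < b < c < d < e. The simplices of K, each written with vertices in increasing order, are:

  0-simplices (5): a, b, c, d, e
  1-simplices (6): ab, ac, bc, bd, be, de

giving chain groups C_0 ≅ Z^5, C_1 ≅ Z^6.

Boundary ∂_1: C_1 → C_0 maps an edge to its endpoints' difference, ∂[p,q] = q − p.
The resulting 5×6 matrix has rank 4, and its Smith normal form has invariant factors (1,1,1,1).

Now H_k = ker ∂_k / im ∂_{k+1}, so:

  H_1: rank ker ∂_1 − rank ∂_2 = (6 − 4) − 0 = 2, and there is no ∂_2, so H_1 = Z^2.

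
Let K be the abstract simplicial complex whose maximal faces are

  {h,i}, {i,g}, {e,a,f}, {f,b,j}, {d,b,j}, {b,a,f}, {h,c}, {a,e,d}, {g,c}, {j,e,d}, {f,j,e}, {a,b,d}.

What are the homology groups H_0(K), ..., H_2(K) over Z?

H_0 ≅ Z^2,  H_1 ≅ Z,  H_2 ≅ Z.

We work with the vertex ordering a < b < c < d < e < f < g < h < i < j. The simplices of K, each written with vertices in increasing order, are:

  0-simplices (10): a, b, c, d, e, f, g, h, i, j
  1-simplices (16): ab, ad, ae, af, bd, bf, bj, cg, ch, de, dj, ef, ej, fj, gi, hi
  2-simplices (8): abd, abf, ade, aef, bdj, bfj, dej, efj

giving chain groups C_0 ≅ Z^10, C_1 ≅ Z^16, C_2 ≅ Z^8.

Boundary ∂_1: C_1 → C_0 maps an edge to its endpoints' difference, ∂[p,q] = q − p. For instance
  ∂ej = j − e.
The resulting 10×16 matrix has rank 8, and its Smith normal form has invariant factors (1,1,1,1,1,1,1,1).

∂_2: C_2 → C_1 acts by ∂[p,q,r] = [q,r] − [p,r] + [p,q]. For instance
  ∂abf = bf − af + ab,
  ∂bdj = dj − bj + bd.
This gives a 16×8 integer matrix of rank 7; reducing to Smith normal form yields diagonal entries (1,1,1,1,1,1,1).

Reading off H_k = ker ∂_k / im ∂_{k+1}:

  H_0: rank C_0 − rank ∂_1 = 10 − 8 = 2, and the invariant factors of ∂_1 are all 1, so H_0 = Z^2.
  H_1: rank ker ∂_1 − rank ∂_2 = (16 − 8) − 7 = 1, and the invariant factors of ∂_2 are all 1, so H_1 = Z.
  H_2: rank ker ∂_2 − rank ∂_3 = (8 − 7) − 0 = 1, and there is no ∂_3, so H_2 = Z.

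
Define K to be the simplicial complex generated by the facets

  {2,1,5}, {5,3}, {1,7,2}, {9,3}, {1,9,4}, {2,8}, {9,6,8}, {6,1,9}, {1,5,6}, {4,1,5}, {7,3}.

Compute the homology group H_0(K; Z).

H_0 = Z.

We work with the vertex ordering 1 < 2 < 3 < 4 < 5 < 6 < 7 < 8 < 9. The simplices of K, each written with vertices in increasing order, are:

  0-simplices (9): [1], [2], [3], [4], [5], [6], [7], [8], [9]
  1-simplices (18): [1,2], [1,4], [1,5], [1,6], [1,7], [1,9], [2,5], [2,7], [2,8], [3,5], [3,7], [3,9], [4,5], [4,9], [5,6], [6,8], [6,9], [8,9]
  2-simplices (7): [1,2,5], [1,2,7], [1,4,5], [1,4,9], [1,5,6], [1,6,9], [6,8,9]

Hence C_0 ≅ Z^9, C_1 ≅ Z^18, C_2 ≅ Z^7.

The boundary map ∂_1: C_1 → C_0 sends each edge [p,q] (with p < q) to q − p. For instance
  ∂[4,5] = [5] − [4].
This gives a 9×18 integer matrix of rank 8; reducing to Smith normal form yields diagonal entries (1,1,1,1,1,1,1,1).

Boundary ∂_2: C_2 → C_1 acts by ∂[p,q,r] = [q,r] − [p,r] + [p,q]. For instance
  ∂[1,2,7] = [2,7] − [1,7] + [1,2],
  ∂[1,2,5] = [2,5] − [1,5] + [1,2].
This gives a 18×7 integer matrix of rank 7; reducing to Smith normal form yields diagonal entries (1,1,1,1,1,1,1).

Reading off H_k = ker ∂_k / im ∂_{k+1}:

  H_0: rank C_0 − rank ∂_1 = 9 − 8 = 1, and the invariant factors of ∂_1 are all 1, so H_0 ≅ Z.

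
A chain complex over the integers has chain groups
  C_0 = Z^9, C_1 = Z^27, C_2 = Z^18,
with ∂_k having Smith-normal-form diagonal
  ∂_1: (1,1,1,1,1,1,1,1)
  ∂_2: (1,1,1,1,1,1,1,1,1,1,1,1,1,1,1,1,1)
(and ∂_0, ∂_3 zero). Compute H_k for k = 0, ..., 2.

H_0 ≅ Z,  H_1 ≅ Z^2,  H_2 ≅ Z.

H_0: b_0 = 9 − 0 − 8 = 1; torsion from ∂_1 factors > 1: none. So H_0 ≅ Z.
H_1: b_1 = 27 − 8 − 17 = 2; torsion from ∂_2 factors > 1: none. So H_1 ≅ Z^2.
H_2: b_2 = 18 − 17 − 0 = 1; torsion from ∂_3 factors > 1: none. So H_2 ≅ Z.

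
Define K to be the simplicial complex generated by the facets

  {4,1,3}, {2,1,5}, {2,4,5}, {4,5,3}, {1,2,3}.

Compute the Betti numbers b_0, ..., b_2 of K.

K has 5 vertices, 10 edges, 5 triangles.
rank ∂_0 = 0, rank ∂_1 = 4 ⇒ b_0 = 5 − 0 − 4 = 1; all invariant factors of ∂_1 are 1 so no torsion. So H_0 = Z.
rank ∂_1 = 4, rank ∂_2 = 5 ⇒ b_1 = 10 − 4 − 5 = 1; all invariant factors of ∂_2 are 1 so no torsion. So H_1 = Z.
rank ∂_2 = 5, rank ∂_3 = 0 ⇒ b_2 = 5 − 5 − 0 = 0. So H_2 = 0.

b_0 = 1, b_1 = 1, b_2 = 0.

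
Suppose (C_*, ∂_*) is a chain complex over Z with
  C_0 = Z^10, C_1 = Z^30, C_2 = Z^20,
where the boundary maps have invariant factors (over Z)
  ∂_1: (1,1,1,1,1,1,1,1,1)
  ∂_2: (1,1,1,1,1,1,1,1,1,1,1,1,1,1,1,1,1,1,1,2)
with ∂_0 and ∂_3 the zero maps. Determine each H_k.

H_0: b_0 = 10 − 0 − 9 = 1; torsion from ∂_1 factors > 1: none. So H_0 ≅ Z.
H_1: b_1 = 30 − 9 − 20 = 1; torsion from ∂_2 factors > 1: [2]. So H_1 ≅ Z ⊕ Z_2.
H_2: b_2 = 20 − 20 − 0 = 0; torsion from ∂_3 factors > 1: none. So H_2 ≅ 0.

H_0 ≅ Z,  H_1 ≅ Z ⊕ Z_2,  H_2 = 0.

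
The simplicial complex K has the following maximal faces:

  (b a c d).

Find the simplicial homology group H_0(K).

H_0 = Z.

Fix the vertex order a < b < c < d and write every simplex with vertices in increasing order. Then dim K = 3 and the simplices of K are:

  0-simplices (4): a, b, c, d
  1-simplices (6): ab, ac, ad, bc, bd, cd
  2-simplices (4): abc, abd, acd, bcd
  3-simplices (1): abcd

so the chain groups are C_0 ≅ Z^4, C_1 ≅ Z^6, C_2 ≅ Z^4, C_3 ≅ Z^1.

∂_1: C_1 → C_0 is given by ∂[p,q] = [q] − [p]. For instance
  ∂ad = d − a.
As a 4×6 matrix over Z this has rank 3, with invariant factors (1,1,1).

Boundary ∂_2: C_2 → C_1 sends each 2-simplex [p,q,r] to [q,r] − [p,r] + [p,q]. For instance
  ∂abc = bc − ac + ab,
  ∂bcd = cd − bd + bc.
This gives a 6×4 integer matrix of rank 3; reducing to Smith normal form yields diagonal entries (1,1,1).

∂_3: C_3 → C_2 sends each 3-simplex σ to the alternating sum Σ_i (−1)^i (σ with its i-th vertex removed). For instance
  ∂abcd = bcd − acd + abd − abc.
The resulting 4×1 matrix has rank 1, and its Smith normal form has invariant factors (1).

Reading off H_k = ker ∂_k / im ∂_{k+1}:

  H_0: rank C_0 − rank ∂_1 = 4 − 3 = 1, and the invariant factors of ∂_1 are all 1, so H_0 = Z.

(K is a triangulation of the 3-simplex.)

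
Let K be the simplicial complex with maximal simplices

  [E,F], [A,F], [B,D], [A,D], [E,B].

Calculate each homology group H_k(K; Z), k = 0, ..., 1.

We work with the vertex ordering A < B < D < E < F. The simplices of K, each written with vertices in increasing order, are:

  0-simplices (5): A, B, D, E, F
  1-simplices (5): AD, AF, BD, BE, EF

giving chain groups C_0 ≅ Z^5, C_1 ≅ Z^5.

Boundary ∂_1: C_1 → C_0 sends each edge [p,q] (with p < q) to q − p.
As a 5×5 matrix over Z this has rank 4, with invariant factors (1,1,1,1).

Computing H_k = (kernel of ∂_k) / (image of ∂_{k+1}):

  H_0: rank C_0 − rank ∂_1 = 5 − 4 = 1, and the invariant factors of ∂_1 are all 1, so H_0 ≅ Z.
  H_1: rank ker ∂_1 − rank ∂_2 = (5 − 4) − 0 = 1, and there is no ∂_2, so H_1 ≅ Z.

As a check, the Euler characteristic is 5 − 5 = 0, which agrees with 1 − 1 = 0.
(K is a triangulation of the circle S^1.)

H_0 ≅ Z,  H_1 ≅ Z.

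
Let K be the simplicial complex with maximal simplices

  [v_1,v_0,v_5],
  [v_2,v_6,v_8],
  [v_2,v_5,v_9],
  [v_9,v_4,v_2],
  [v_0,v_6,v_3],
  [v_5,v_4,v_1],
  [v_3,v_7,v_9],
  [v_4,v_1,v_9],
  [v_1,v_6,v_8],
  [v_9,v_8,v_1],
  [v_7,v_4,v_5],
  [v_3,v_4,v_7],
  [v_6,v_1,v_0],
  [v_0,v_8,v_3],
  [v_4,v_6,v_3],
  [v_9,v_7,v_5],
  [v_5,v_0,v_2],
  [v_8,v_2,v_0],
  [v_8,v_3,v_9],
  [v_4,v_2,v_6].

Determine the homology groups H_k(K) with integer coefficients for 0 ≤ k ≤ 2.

H_0 = Z,  H_1 = Z ⊕ Z/2Z,  H_2 = 0.

Fix the vertex order v_0 < v_1 < v_2 < v_3 < v_4 < v_5 < v_6 < v_7 < v_8 < v_9 and write every simplex with vertices in increasing order. Then dim K = 2 and the simplices of K are:

  0-simplices (10): [v_0], [v_1], [v_2], [v_3], [v_4], [v_5], [v_6], [v_7], [v_8], [v_9]
  1-simplices (30): (30 of them)
  2-simplices (20): (20 of them)

giving chain groups C_0 ≅ Z^10, C_1 ≅ Z^30, C_2 ≅ Z^20.

∂_1: C_1 → C_0 is given by ∂[p,q] = [q] − [p].
The resulting 10×30 matrix has rank 9, and its Smith normal form has invariant factors (1,1,1,1,1,1,1,1,1).

The boundary map ∂_2: C_2 → C_1 sends each 2-simplex [p,q,r] to [q,r] − [p,r] + [p,q]. For instance
  ∂[v_3,v_4,v_7] = [v_4,v_7] − [v_3,v_7] + [v_3,v_4],
  ∂[v_0,v_3,v_8] = [v_3,v_8] − [v_0,v_8] + [v_0,v_3].
This gives a 30×20 integer matrix of rank 20; reducing to Smith normal form yields diagonal entries (1,1,1,1,1,1,1,1,1,1,1,1,1,1,1,1,1,1,1,2).

Computing H_k = (kernel of ∂_k) / (image of ∂_{k+1}):

  H_0: rank C_0 − rank ∂_1 = 10 − 9 = 1, and the invariant factors of ∂_1 are all 1, so H_0 = Z.
  H_1: rank ker ∂_1 − rank ∂_2 = (30 − 9) − 20 = 1, and ∂_2 has invariant factor 2 > 1, so H_1 = Z ⊕ Z/2Z.
  H_2: rank ker ∂_2 − rank ∂_3 = (20 − 20) − 0 = 0, and there is no ∂_3, so H_2 = 0.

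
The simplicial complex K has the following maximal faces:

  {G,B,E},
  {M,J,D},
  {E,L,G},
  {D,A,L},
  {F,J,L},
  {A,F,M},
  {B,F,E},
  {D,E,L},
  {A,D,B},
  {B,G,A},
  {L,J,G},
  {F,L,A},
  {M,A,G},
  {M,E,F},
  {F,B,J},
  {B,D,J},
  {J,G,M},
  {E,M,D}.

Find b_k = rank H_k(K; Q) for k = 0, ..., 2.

Take the total order A < B < D < E < F < G < J < L < M on the vertex set. Then K (dimension 2) consists of the simplices:

  0-simplices (9): A, B, D, E, F, G, J, L, M
  1-simplices (27): AB, AD, AF, AG, AL, AM, BD, BE, BF, BG, BJ, DE, DJ, DL, DM, EF, EG, EL, EM, FJ, FL, FM, GJ, GL, GM, JL, JM
  2-simplices (18): ABD, ABG, ADL, AFL, AFM, AGM, BDJ, BEF, BEG, BFJ, DEL, DEM, DJM, EFM, EGL, FJL, GJL, GJM

giving chain groups C_0 ≅ Z^9, C_1 ≅ Z^27, C_2 ≅ Z^18.

Boundary ∂_1: C_1 → C_0 maps an edge to its endpoints' difference, ∂[p,q] = q − p.
The resulting 9×27 matrix has rank 8, and its Smith normal form has invariant factors (1,1,1,1,1,1,1,1).

∂_2: C_2 → C_1 sends each 2-simplex [p,q,r] to [q,r] − [p,r] + [p,q]. For instance
  ∂GJL = JL − GL + GJ,
  ∂FJL = JL − FL + FJ.
As a 27×18 matrix over Z this has rank 17, with invariant factors (1,1,1,1,1,1,1,1,1,1,1,1,1,1,1,1,1).

Reading off H_k = ker ∂_k / im ∂_{k+1}:

  H_0: rank C_0 − rank ∂_1 = 9 − 8 = 1, and the invariant factors of ∂_1 are all 1, so H_0 ≅ Z.
  H_1: rank ker ∂_1 − rank ∂_2 = (27 − 8) − 17 = 2, and the invariant factors of ∂_2 are all 1, so H_1 ≅ Z^2.
  H_2: rank ker ∂_2 − rank ∂_3 = (18 − 17) − 0 = 1, and there is no ∂_3, so H_2 ≅ Z.

(K is a triangulation of the torus T^2.)

Hence the Betti numbers are b_0 = 1, b_1 = 2, b_2 = 1.

b_0 = 1, b_1 = 2, b_2 = 1.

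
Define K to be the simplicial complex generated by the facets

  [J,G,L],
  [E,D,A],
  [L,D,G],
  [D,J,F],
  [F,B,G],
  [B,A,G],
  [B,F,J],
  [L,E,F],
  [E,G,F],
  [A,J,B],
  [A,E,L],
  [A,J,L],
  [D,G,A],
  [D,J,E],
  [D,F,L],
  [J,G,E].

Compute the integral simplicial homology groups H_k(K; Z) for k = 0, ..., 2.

Order the vertices as A < B < D < E < F < G < J < L. Listing each simplex with vertices in this order, K has dimension 2 with simplices:

  0-simplices (8): A, B, D, E, F, G, J, L
  1-simplices (24): AB, AD, AE, AG, AJ, AL, BF, BG, BJ, DE, DF, DG, DJ, DL, EF, EG, EJ, EL, FG, FJ, FL, GJ, GL, JL
  2-simplices (16): ABG, ABJ, ADE, ADG, AEL, AJL, BFG, BFJ, DEJ, DFJ, DFL, DGL, EFG, EFL, EGJ, GJL

so the chain groups are C_0 ≅ Z^8, C_1 ≅ Z^24, C_2 ≅ Z^16.

The boundary map ∂_1: C_1 → C_0 sends each edge [p,q] (with p < q) to q − p. For instance
  ∂DL = L − D.
The resulting 8×24 matrix has rank 7, and its Smith normal form has invariant factors (1,1,1,1,1,1,1).

The boundary map ∂_2: C_2 → C_1 maps a triangle to the signed sum of its edges. For instance
  ∂GJL = JL − GL + GJ,
  ∂ABJ = BJ − AJ + AB.
This gives a 24×16 integer matrix of rank 15; reducing to Smith normal form yields diagonal entries (1,1,1,1,1,1,1,1,1,1,1,1,1,1,1).

Reading off H_k = ker ∂_k / im ∂_{k+1}:

  H_0: rank C_0 − rank ∂_1 = 8 − 7 = 1, and the invariant factors of ∂_1 are all 1, so H_0 = Z.
  H_1: rank ker ∂_1 − rank ∂_2 = (24 − 7) − 15 = 2, and the invariant factors of ∂_2 are all 1, so H_1 = Z^2.
  H_2: rank ker ∂_2 − rank ∂_3 = (16 − 15) − 0 = 1, and there is no ∂_3, so H_2 = Z.

(K is a triangulation of the torus T^2.)

H_0 = Z,  H_1 = Z^2,  H_2 = Z.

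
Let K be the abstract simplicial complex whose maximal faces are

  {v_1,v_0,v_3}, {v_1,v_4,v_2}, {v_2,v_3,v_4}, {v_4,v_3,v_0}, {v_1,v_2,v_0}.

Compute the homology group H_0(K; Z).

H_0 ≅ Z.

Order the vertices as v_0 < v_1 < v_2 < v_3 < v_4. Listing each simplex with vertices in this order, K has dimension 2 with simplices:

  0-simplices (5): [v_0], [v_1], [v_2], [v_3], [v_4]
  1-simplices (10): [v_0,v_1], [v_0,v_2], [v_0,v_3], [v_0,v_4], [v_1,v_2], [v_1,v_3], [v_1,v_4], [v_2,v_3], [v_2,v_4], [v_3,v_4]
  2-simplices (5): [v_0,v_1,v_2], [v_0,v_1,v_3], [v_0,v_3,v_4], [v_1,v_2,v_4], [v_2,v_3,v_4]

Hence C_0 ≅ Z^5, C_1 ≅ Z^10, C_2 ≅ Z^5.

The boundary map ∂_1: C_1 → C_0 is given by ∂[p,q] = [q] − [p]. For instance
  ∂[v_2,v_4] = [v_4] − [v_2].
This gives a 5×10 integer matrix of rank 4; reducing to Smith normal form yields diagonal entries (1,1,1,1).

The boundary map ∂_2: C_2 → C_1 maps a triangle to the signed sum of its edges. For instance
  ∂[v_0,v_1,v_3] = [v_1,v_3] − [v_0,v_3] + [v_0,v_1],
  ∂[v_1,v_2,v_4] = [v_2,v_4] − [v_1,v_4] + [v_1,v_2].
The resulting 10×5 matrix has rank 5, and its Smith normal form has invariant factors (1,1,1,1,1).

Reading off H_k = ker ∂_k / im ∂_{k+1}:

  H_0: rank C_0 − rank ∂_1 = 5 − 4 = 1, and the invariant factors of ∂_1 are all 1, so H_0 ≅ Z.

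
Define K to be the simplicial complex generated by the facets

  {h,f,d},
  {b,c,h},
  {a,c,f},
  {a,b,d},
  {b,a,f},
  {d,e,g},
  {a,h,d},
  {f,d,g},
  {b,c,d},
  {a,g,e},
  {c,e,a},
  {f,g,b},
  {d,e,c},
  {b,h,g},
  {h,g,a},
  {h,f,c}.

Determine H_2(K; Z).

Take the total order a < b < c < d < e < f < g < h on the vertex set. Then K (dimension 2) consists of the simplices:

  0-simplices (8): a, b, c, d, e, f, g, h
  1-simplices (24): ab, ac, ad, ae, af, ag, ah, bc, bd, bf, bg, bh, cd, ce, cf, ch, de, df, dg, dh, eg, fg, fh, gh
  2-simplices (16): abd, abf, ace, acf, adh, aeg, agh, bcd, bch, bfg, bgh, cde, cfh, deg, dfg, dfh

Hence C_0 ≅ Z^8, C_1 ≅ Z^24, C_2 ≅ Z^16.

∂_1: C_1 → C_0 is given by ∂[p,q] = [q] − [p].
As a 8×24 matrix over Z this has rank 7, with invariant factors (1,1,1,1,1,1,1).

Boundary ∂_2: C_2 → C_1 sends each 2-simplex [p,q,r] to [q,r] − [p,r] + [p,q]. For instance
  ∂ace = ce − ae + ac,
  ∂aeg = eg − ag + ae.
The 24×16 boundary matrix has rank 15 and Smith normal form diag(1,1,1,1,1,1,1,1,1,1,1,1,1,1,1).

From H_k ≅ ker(∂_k) / im(∂_{k+1}) we obtain:

  H_2: rank ker ∂_2 − rank ∂_3 = (16 − 15) − 0 = 1, and there is no ∂_3, so H_2 = Z.

H_2 = Z.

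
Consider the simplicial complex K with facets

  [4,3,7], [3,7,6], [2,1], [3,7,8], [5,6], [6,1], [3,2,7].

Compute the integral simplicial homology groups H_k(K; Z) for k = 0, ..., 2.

We work with the vertex ordering 1 < 2 < 3 < 4 < 5 < 6 < 7 < 8. The simplices of K, each written with vertices in increasing order, are:

  0-simplices (8): [1], [2], [3], [4], [5], [6], [7], [8]
  1-simplices (12): [1,2], [1,6], [2,3], [2,7], [3,4], [3,6], [3,7], [3,8], [4,7], [5,6], [6,7], [7,8]
  2-simplices (4): [2,3,7], [3,4,7], [3,6,7], [3,7,8]

giving chain groups C_0 ≅ Z^8, C_1 ≅ Z^12, C_2 ≅ Z^4.

The boundary map ∂_1: C_1 → C_0 is given by ∂[p,q] = [q] − [p]. For instance
  ∂[7,8] = [8] − [7].
The 8×12 boundary matrix has rank 7 and Smith normal form diag(1,1,1,1,1,1,1).

Boundary ∂_2: C_2 → C_1 sends each 2-simplex [p,q,r] to [q,r] − [p,r] + [p,q]. For instance
  ∂[3,4,7] = [4,7] − [3,7] + [3,4],
  ∂[3,6,7] = [6,7] − [3,7] + [3,6].
The 12×4 boundary matrix has rank 4 and Smith normal form diag(1,1,1,1).

Computing H_k = (kernel of ∂_k) / (image of ∂_{k+1}):

  H_0: rank C_0 − rank ∂_1 = 8 − 7 = 1, and the invariant factors of ∂_1 are all 1, so H_0 = Z.
  H_1: rank ker ∂_1 − rank ∂_2 = (12 − 7) − 4 = 1, and the invariant factors of ∂_2 are all 1, so H_1 = Z.
  H_2: rank ker ∂_2 − rank ∂_3 = (4 − 4) − 0 = 0, and there is no ∂_3, so H_2 = 0.

H_0 = Z,  H_1 = Z,  H_2 = 0.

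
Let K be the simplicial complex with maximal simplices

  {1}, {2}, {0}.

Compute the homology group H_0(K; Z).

H_0 ≅ Z^3.

Fix the vertex order 0 < 1 < 2 and write every simplex with vertices in increasing order. Then dim K = 0 and the simplices of K are:

  0-simplices (3): [0], [1], [2]

giving chain groups C_0 ≅ Z^3.

Computing H_k = (kernel of ∂_k) / (image of ∂_{k+1}):

  H_0: rank C_0 − rank ∂_1 = 3 − 0 = 3, and there is no ∂_1, so H_0 = Z^3.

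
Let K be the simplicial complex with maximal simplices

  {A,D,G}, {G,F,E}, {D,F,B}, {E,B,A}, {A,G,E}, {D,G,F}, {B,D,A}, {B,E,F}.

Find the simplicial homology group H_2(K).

H_2 ≅ Z.

Take the total order A < B < D < E < F < G on the vertex set. Then K (dimension 2) consists of the simplices:

  0-simplices (6): A, B, D, E, F, G
  1-simplices (12): AB, AD, AE, AG, BD, BE, BF, DF, DG, EF, EG, FG
  2-simplices (8): ABD, ABE, ADG, AEG, BDF, BEF, DFG, EFG

giving chain groups C_0 ≅ Z^6, C_1 ≅ Z^12, C_2 ≅ Z^8.

The boundary map ∂_1: C_1 → C_0 is given by ∂[p,q] = [q] − [p]. For instance
  ∂AD = D − A.
As a 6×12 matrix over Z this has rank 5, with invariant factors (1,1,1,1,1).

Boundary ∂_2: C_2 → C_1 maps a triangle to the signed sum of its edges. For instance
  ∂ABE = BE − AE + AB,
  ∂DFG = FG − DG + DF.
This gives a 12×8 integer matrix of rank 7; reducing to Smith normal form yields diagonal entries (1,1,1,1,1,1,1).

Reading off H_k = ker ∂_k / im ∂_{k+1}:

  H_2: rank ker ∂_2 − rank ∂_3 = (8 − 7) − 0 = 1, and there is no ∂_3, so H_2 ≅ Z.

(K is a triangulation of the 2-sphere S^2.)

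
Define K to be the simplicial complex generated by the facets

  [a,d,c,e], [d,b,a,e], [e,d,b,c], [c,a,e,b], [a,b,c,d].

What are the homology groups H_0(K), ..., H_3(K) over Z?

H_0 = Z,  H_1 = 0,  H_2 = 0,  H_3 = Z.

Fix the vertex order a < b < c < d < e and write every simplex with vertices in increasing order. Then dim K = 3 and the simplices of K are:

  0-simplices (5): a, b, c, d, e
  1-simplices (10): ab, ac, ad, ae, bc, bd, be, cd, ce, de
  2-simplices (10): abc, abd, abe, acd, ace, ade, bcd, bce, bde, cde
  3-simplices (5): abcd, abce, abde, acde, bcde

giving chain groups C_0 ≅ Z^5, C_1 ≅ Z^10, C_2 ≅ Z^10, C_3 ≅ Z^5.

∂_1: C_1 → C_0 maps an edge to its endpoints' difference, ∂[p,q] = q − p. For instance
  ∂ce = e − c.
This gives a 5×10 integer matrix of rank 4; reducing to Smith normal form yields diagonal entries (1,1,1,1).

∂_2: C_2 → C_1 acts by ∂[p,q,r] = [q,r] − [p,r] + [p,q]. For instance
  ∂abc = bc − ac + ab,
  ∂bce = ce − be + bc.
The resulting 10×10 matrix has rank 6, and its Smith normal form has invariant factors (1,1,1,1,1,1).

The boundary map ∂_3: C_3 → C_2 sends each 3-simplex σ to the alternating sum Σ_i (−1)^i (σ with its i-th vertex removed). For instance
  ∂abcd = bcd − acd + abd − abc,
  ∂bcde = cde − bde + bce − bcd.
This gives a 10×5 integer matrix of rank 4; reducing to Smith normal form yields diagonal entries (1,1,1,1).

From H_k ≅ ker(∂_k) / im(∂_{k+1}) we obtain:

  H_0: rank C_0 − rank ∂_1 = 5 − 4 = 1, and the invariant factors of ∂_1 are all 1, so H_0 = Z.
  H_1: rank ker ∂_1 − rank ∂_2 = (10 − 4) − 6 = 0, and the invariant factors of ∂_2 are all 1, so H_1 = 0.
  H_2: rank ker ∂_2 − rank ∂_3 = (10 − 6) − 4 = 0, and the invariant factors of ∂_3 are all 1, so H_2 = 0.
  H_3: rank ker ∂_3 − rank ∂_4 = (5 − 4) − 0 = 1, and there is no ∂_4, so H_3 = Z.

(K is a triangulation of the 3-sphere S^3.)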